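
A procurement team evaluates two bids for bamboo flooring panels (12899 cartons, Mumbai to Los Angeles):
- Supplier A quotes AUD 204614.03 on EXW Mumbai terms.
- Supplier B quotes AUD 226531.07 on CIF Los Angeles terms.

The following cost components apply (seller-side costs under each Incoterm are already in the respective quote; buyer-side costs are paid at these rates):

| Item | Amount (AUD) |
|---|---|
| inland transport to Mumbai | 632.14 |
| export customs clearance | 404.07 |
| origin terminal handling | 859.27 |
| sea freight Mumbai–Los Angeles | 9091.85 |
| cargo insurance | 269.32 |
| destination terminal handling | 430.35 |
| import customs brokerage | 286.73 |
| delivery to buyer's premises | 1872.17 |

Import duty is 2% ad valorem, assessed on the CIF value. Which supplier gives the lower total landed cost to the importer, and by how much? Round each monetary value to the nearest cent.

Supplier A is cheaper by AUD 10873.60

Supplier A (EXW):
CIF value = EXW price + inland to port + export clearance + origin terminal + freight + insurance = 204614.03 + 632.14 + 404.07 + 859.27 + 9091.85 + 269.32 = 215870.68
Import duty = 215870.68 × 2% = 4317.41
Buyer bears (A): 632.14 + 404.07 + 859.27 + 9091.85 + 269.32 + 430.35 + 286.73 + 1872.17 = 13845.90
Landed cost (A) = invoice 204614.03 + 13845.90 + duty 4317.41 = 222777.34
Supplier B (CIF):
The CIF price already equals the CIF value: 226531.07
Import duty = 226531.07 × 2% = 4530.62
Buyer bears (B): 430.35 + 286.73 + 1872.17 = 2589.25
Landed cost (B) = invoice 226531.07 + 2589.25 + duty 4530.62 = 233650.94
Difference = |222777.34 − 233650.94| = 10873.60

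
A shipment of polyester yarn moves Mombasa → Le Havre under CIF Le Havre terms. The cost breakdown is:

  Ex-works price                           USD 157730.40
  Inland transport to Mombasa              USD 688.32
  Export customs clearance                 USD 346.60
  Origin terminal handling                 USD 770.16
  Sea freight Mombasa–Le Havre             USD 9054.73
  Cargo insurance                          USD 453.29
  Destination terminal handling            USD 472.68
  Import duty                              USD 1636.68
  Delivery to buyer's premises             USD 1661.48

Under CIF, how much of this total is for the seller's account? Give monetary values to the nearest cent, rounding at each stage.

Seller's account: USD 169043.50

CIF: the seller pays costs through ocean freight and marine insurance to the destination port.
Seller's account: goods 157730.40 + inland to port 688.32 + export clearance 346.60 + origin terminal 770.16 + freight 9054.73 + insurance 453.29 = 169043.50
Buyer's account: destination terminal 472.68 + duty 1636.68 + delivery 1661.48 = 3770.84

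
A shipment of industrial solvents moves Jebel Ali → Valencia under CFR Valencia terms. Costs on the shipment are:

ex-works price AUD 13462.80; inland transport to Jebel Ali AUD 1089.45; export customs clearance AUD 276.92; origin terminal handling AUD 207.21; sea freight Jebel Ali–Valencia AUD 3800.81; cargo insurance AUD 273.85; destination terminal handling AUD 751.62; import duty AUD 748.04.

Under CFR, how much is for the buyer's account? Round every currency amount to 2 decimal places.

CFR: the seller pays costs through ocean freight to the destination port, but not insurance.
Seller's account: goods 13462.80 + inland to port 1089.45 + export clearance 276.92 + origin terminal 207.21 + freight 3800.81 = 18837.19
Buyer's account: insurance 273.85 + destination terminal 751.62 + duty 748.04 = 1773.51

Buyer's account: AUD 1773.51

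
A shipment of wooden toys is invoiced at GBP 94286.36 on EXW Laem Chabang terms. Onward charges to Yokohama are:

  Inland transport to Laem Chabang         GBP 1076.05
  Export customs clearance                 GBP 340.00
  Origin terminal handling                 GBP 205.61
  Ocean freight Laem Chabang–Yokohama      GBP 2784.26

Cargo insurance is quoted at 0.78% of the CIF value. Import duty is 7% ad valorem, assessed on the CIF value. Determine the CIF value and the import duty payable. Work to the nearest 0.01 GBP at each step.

CIF value: GBP 99468.13; import duty: GBP 6962.77

Let C be the CIF value. C = EXW price + pre-shipment costs + freight + 0.78% × C
C − 0.78% × C = 94286.36 + 1076.05 + 340.00 + 205.61 + 2784.26
0.9922 × C = 98692.28
C = 98692.28 / 0.9922 = 99468.13
Insurance premium = 0.78% × 99468.13 = 775.85
Import duty = 99468.13 × 7% = 6962.77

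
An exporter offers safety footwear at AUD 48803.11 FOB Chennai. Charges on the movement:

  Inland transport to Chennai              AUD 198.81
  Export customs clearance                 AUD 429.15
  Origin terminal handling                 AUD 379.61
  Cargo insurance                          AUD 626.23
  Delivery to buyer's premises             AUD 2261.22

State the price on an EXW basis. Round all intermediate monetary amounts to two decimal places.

Not relevant to the conversion: delivery, insurance — on the buyer under both terms; not part of either seller's price.
From FOB to EXW, the seller no longer bears: inland to port, export clearance, origin terminal.
EXW price = 48803.11 − 198.81 − 429.15 − 379.61 = 47795.54

EXW price: AUD 47795.54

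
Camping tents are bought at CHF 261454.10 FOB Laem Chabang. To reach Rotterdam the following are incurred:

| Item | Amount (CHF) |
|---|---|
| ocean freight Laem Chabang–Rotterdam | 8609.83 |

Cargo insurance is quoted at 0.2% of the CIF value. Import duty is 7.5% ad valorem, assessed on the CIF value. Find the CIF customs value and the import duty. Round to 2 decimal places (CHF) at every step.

Let C be the CIF value. C = FOB price + freight + 0.2% × C
C − 0.2% × C = 261454.10 + 8609.83
0.998 × C = 270063.93
C = 270063.93 / 0.998 = 270605.14
Insurance premium = 0.2% × 270605.14 = 541.21
Import duty = 270605.14 × 7.5% = 20295.39

CIF value: CHF 270605.14; import duty: CHF 20295.39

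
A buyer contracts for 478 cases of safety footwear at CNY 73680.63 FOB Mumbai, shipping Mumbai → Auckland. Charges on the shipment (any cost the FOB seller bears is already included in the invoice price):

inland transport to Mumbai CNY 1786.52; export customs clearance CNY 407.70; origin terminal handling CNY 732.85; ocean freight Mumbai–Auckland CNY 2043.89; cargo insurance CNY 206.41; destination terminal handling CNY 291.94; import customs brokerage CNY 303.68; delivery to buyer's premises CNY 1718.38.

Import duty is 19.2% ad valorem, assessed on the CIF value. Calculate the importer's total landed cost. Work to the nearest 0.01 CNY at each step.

Total landed cost: CNY 92823.67

FOB: the seller bears costs until goods are on board at the origin port; the buyer bears freight, insurance and all costs thereafter.
Already in the invoice (seller's account under FOB): inland to port, export clearance, origin terminal — exclude.
CIF value = FOB price + freight + insurance = 73680.63 + 2043.89 + 206.41 = 75930.93
Import duty = 75930.93 × 19.2% = 14578.74
Buyer bears: freight 2043.89 + insurance 206.41 + destination terminal 291.94 + brokerage 303.68 + delivery 1718.38 + duty 14578.74 = 19143.04
Landed cost = invoice 73680.63 + 19143.04 = 92823.67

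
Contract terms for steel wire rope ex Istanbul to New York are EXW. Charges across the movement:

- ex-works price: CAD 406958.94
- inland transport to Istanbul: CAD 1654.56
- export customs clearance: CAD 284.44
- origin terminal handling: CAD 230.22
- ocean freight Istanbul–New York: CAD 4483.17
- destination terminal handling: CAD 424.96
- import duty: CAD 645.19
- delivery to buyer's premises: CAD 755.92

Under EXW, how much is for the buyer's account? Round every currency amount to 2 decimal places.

EXW: the seller makes goods available at their premises; the buyer bears all onward costs.
Seller's account: goods 406958.94 = 406958.94
Buyer's account: inland to port 1654.56 + export clearance 284.44 + origin terminal 230.22 + freight 4483.17 + destination terminal 424.96 + duty 645.19 + delivery 755.92 = 8478.46

Buyer's account: CAD 8478.46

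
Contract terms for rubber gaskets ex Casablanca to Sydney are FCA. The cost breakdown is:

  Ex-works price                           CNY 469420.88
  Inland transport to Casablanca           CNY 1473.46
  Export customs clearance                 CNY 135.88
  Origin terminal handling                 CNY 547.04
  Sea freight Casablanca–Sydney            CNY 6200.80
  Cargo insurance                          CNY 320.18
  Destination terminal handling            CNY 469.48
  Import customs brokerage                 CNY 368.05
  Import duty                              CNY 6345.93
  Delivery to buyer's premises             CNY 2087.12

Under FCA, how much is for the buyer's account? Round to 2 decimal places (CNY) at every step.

FCA: the seller delivers export-cleared goods to the carrier; the buyer bears costs from that point.
Seller's account: goods 469420.88 + inland to port 1473.46 + export clearance 135.88 = 471030.22
Buyer's account: origin terminal 547.04 + freight 6200.80 + insurance 320.18 + destination terminal 469.48 + brokerage 368.05 + duty 6345.93 + delivery 2087.12 = 16338.60

Buyer's account: CNY 16338.60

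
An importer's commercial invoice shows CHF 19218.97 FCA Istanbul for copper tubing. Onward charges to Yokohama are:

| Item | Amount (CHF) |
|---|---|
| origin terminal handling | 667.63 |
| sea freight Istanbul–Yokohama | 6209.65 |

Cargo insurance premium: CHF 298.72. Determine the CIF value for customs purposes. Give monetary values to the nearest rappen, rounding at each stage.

CIF = FCA price + pre-shipment costs + freight + insurance
CIF = 19218.97 + 667.63 + 6209.65 + 298.72 = 26394.97

CIF value: CHF 26394.97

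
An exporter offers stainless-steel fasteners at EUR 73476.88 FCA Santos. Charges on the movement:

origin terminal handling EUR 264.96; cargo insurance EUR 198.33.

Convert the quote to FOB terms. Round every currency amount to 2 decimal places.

Not relevant to the conversion: insurance — on the buyer under both terms; not part of either seller's price.
From FCA to FOB, the seller additionally bears: origin terminal.
FOB price = 73476.88 + 264.96 = 73741.84

FOB price: EUR 73741.84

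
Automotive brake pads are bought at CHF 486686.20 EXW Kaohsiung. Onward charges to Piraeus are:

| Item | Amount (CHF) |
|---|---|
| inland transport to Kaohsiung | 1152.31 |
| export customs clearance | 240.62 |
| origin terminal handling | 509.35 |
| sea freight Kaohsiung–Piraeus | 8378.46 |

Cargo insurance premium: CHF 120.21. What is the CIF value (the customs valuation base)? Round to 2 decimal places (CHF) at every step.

CIF = EXW price + pre-shipment costs + freight + insurance
CIF = 486686.20 + 1152.31 + 240.62 + 509.35 + 8378.46 + 120.21 = 497087.15

CIF value: CHF 497087.15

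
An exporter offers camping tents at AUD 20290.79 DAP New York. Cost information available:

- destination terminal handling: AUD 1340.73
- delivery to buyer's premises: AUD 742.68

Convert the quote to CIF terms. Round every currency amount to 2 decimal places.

From DAP to CIF, the seller no longer bears: destination terminal, delivery.
CIF price = 20290.79 − 1340.73 − 742.68 = 18207.38

CIF price: AUD 18207.38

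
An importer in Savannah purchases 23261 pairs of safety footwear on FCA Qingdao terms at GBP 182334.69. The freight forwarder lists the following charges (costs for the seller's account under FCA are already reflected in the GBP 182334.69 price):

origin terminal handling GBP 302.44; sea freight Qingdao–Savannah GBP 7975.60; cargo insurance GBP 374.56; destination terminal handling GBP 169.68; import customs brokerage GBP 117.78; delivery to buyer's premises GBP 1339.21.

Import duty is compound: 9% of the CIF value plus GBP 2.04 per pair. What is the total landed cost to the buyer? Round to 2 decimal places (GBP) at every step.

FCA: the seller delivers export-cleared goods to the carrier; the buyer bears costs from that point.
CIF value = FCA price + origin terminal + freight + insurance = 182334.69 + 302.44 + 7975.60 + 374.56 = 190987.29
Ad valorem component: 190987.29 × 9% = 17188.86
Specific component: 23261 × 2.04 = 47452.44
Import duty = 17188.86 + 47452.44 = 64641.30
Buyer bears: origin terminal 302.44 + freight 7975.60 + insurance 374.56 + destination terminal 169.68 + brokerage 117.78 + delivery 1339.21 + duty 64641.30 = 74920.57
Landed cost = invoice 182334.69 + 74920.57 = 257255.26

Total landed cost: GBP 257255.26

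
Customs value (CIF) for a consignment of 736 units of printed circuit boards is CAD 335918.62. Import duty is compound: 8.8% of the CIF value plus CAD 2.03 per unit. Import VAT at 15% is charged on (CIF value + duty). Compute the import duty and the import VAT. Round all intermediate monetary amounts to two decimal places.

Ad valorem component: 335918.62 × 8.8% = 29560.84
Specific component: 736 × 2.03 = 1494.08
Import duty = 29560.84 + 1494.08 = 31054.92
VAT base = CIF + duty = 335918.62 + 31054.92 = 366973.54
Import VAT = 366973.54 × 15% = 55046.03

Import duty: CAD 31054.92; import VAT: CAD 55046.03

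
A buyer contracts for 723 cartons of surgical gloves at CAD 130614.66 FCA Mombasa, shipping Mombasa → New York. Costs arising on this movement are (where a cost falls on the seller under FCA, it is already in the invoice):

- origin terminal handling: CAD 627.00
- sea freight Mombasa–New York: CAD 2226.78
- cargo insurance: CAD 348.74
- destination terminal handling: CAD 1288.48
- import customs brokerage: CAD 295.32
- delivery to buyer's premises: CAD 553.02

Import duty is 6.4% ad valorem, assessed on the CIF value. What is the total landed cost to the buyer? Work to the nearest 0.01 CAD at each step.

FCA: the seller delivers export-cleared goods to the carrier; the buyer bears costs from that point.
CIF value = FCA price + origin terminal + freight + insurance = 130614.66 + 627.00 + 2226.78 + 348.74 = 133817.18
Import duty = 133817.18 × 6.4% = 8564.30
Buyer bears: origin terminal 627.00 + freight 2226.78 + insurance 348.74 + destination terminal 1288.48 + brokerage 295.32 + delivery 553.02 + duty 8564.30 = 13903.64
Landed cost = invoice 130614.66 + 13903.64 = 144518.30

Total landed cost: CAD 144518.30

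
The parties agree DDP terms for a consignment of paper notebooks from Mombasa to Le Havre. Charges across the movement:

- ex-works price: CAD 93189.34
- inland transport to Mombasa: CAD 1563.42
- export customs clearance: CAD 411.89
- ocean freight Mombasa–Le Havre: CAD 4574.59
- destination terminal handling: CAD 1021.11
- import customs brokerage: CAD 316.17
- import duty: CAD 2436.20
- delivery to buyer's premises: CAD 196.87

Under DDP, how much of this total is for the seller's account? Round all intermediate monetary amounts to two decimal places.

DDP: the seller bears all costs including import duty.
Seller's account: goods 93189.34 + inland to port 1563.42 + export clearance 411.89 + freight 4574.59 + destination terminal 1021.11 + brokerage 316.17 + duty 2436.20 + delivery 196.87 = 103709.59
Buyer's account: 0.00

Seller's account: CAD 103709.59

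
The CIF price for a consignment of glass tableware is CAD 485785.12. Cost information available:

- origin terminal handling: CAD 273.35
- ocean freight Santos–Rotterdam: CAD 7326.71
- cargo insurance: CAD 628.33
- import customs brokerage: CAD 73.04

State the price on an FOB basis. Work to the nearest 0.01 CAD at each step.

FOB price: CAD 477830.08

Not relevant to the conversion: origin terminal — on the seller under both CIF and FOB; already in the CIF price and stays in the FOB price. brokerage — on the buyer under both terms; not part of either seller's price.
From CIF to FOB, the seller no longer bears: freight, insurance.
FOB price = 485785.12 − 7326.71 − 628.33 = 477830.08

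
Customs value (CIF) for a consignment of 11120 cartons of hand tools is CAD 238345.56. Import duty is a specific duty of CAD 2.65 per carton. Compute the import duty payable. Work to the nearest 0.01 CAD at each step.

Import duty: CAD 29468.00

Import duty = 11120 × 2.65 = 29468.00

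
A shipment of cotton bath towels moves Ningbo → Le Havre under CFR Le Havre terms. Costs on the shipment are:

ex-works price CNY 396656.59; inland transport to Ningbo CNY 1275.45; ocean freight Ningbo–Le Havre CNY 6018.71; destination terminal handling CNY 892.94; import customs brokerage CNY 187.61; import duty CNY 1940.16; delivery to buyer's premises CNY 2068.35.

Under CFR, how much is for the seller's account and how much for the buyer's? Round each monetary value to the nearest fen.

CFR: the seller pays costs through ocean freight to the destination port, but not insurance.
Seller's account: goods 396656.59 + inland to port 1275.45 + freight 6018.71 = 403950.75
Buyer's account: destination terminal 892.94 + brokerage 187.61 + duty 1940.16 + delivery 2068.35 = 5089.06

Seller: CNY 403950.75; buyer: CNY 5089.06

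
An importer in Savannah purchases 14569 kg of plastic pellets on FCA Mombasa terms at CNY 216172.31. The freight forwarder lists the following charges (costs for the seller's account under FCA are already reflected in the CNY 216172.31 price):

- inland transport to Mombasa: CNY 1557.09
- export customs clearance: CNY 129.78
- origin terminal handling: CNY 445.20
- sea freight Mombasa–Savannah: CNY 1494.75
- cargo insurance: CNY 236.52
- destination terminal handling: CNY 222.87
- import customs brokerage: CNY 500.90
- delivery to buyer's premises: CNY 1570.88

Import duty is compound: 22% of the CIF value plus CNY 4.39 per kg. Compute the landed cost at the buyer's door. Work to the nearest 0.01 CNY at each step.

FCA: the seller delivers export-cleared goods to the carrier; the buyer bears costs from that point.
Already in the invoice (seller's account under FCA): inland to port, export clearance — exclude.
CIF value = FCA price + origin terminal + freight + insurance = 216172.31 + 445.20 + 1494.75 + 236.52 = 218348.78
Ad valorem component: 218348.78 × 22% = 48036.73
Specific component: 14569 × 4.39 = 63957.91
Import duty = 48036.73 + 63957.91 = 111994.64
Buyer bears: origin terminal 445.20 + freight 1494.75 + insurance 236.52 + destination terminal 222.87 + brokerage 500.90 + delivery 1570.88 + duty 111994.64 = 116465.76
Landed cost = invoice 216172.31 + 116465.76 = 332638.07

Total landed cost: CNY 332638.07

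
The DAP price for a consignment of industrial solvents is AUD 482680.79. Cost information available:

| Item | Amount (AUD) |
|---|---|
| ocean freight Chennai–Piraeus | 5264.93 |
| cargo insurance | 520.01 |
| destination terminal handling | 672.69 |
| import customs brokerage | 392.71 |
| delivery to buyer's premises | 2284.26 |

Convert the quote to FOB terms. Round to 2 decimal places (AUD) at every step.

FOB price: AUD 473938.90

Not relevant to the conversion: brokerage — on the buyer under both terms; not part of either seller's price.
From DAP to FOB, the seller no longer bears: freight, insurance, destination terminal, delivery.
FOB price = 482680.79 − 5264.93 − 520.01 − 672.69 − 2284.26 = 473938.90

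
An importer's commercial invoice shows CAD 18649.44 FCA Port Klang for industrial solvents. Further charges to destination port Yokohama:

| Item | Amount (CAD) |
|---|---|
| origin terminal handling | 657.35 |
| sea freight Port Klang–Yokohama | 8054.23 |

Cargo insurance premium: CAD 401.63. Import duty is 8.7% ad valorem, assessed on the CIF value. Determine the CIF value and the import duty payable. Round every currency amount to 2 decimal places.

CIF = FCA price + pre-shipment costs + freight + insurance
CIF = 18649.44 + 657.35 + 8054.23 + 401.63 = 27762.65
Import duty = 27762.65 × 8.7% = 2415.35

CIF value: CAD 27762.65; import duty: CAD 2415.35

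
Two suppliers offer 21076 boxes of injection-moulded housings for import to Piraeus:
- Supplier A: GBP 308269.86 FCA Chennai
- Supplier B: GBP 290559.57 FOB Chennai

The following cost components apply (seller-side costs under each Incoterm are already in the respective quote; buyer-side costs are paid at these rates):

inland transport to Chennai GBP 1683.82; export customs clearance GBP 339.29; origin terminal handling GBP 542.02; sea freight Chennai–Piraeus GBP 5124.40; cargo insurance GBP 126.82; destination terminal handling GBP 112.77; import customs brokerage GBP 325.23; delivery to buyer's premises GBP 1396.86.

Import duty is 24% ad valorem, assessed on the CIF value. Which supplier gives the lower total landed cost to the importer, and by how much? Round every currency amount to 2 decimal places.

Supplier B is cheaper by GBP 22632.86

Supplier A (FCA):
CIF value = FCA price + origin terminal + freight + insurance = 308269.86 + 542.02 + 5124.40 + 126.82 = 314063.10
Import duty = 314063.10 × 24% = 75375.14
Buyer bears (A): 542.02 + 5124.40 + 126.82 + 112.77 + 325.23 + 1396.86 = 7628.10
Landed cost (A) = invoice 308269.86 + 7628.10 + duty 75375.14 = 391273.10
Supplier B (FOB):
CIF value = FOB price + freight + insurance = 290559.57 + 5124.40 + 126.82 = 295810.79
Import duty = 295810.79 × 24% = 70994.59
Buyer bears (B): 5124.40 + 126.82 + 112.77 + 325.23 + 1396.86 = 7086.08
Landed cost (B) = invoice 290559.57 + 7086.08 + duty 70994.59 = 368640.24
Difference = |391273.10 − 368640.24| = 22632.86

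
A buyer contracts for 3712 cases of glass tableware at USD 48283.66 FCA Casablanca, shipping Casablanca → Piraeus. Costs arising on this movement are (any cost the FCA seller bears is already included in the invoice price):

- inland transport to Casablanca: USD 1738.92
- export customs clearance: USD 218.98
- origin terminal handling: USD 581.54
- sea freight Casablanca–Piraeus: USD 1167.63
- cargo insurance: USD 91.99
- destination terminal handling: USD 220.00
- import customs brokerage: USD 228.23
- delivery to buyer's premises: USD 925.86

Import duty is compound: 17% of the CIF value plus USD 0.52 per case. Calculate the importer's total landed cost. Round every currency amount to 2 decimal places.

Total landed cost: USD 61950.37

FCA: the seller delivers export-cleared goods to the carrier; the buyer bears costs from that point.
Already in the invoice (seller's account under FCA): inland to port, export clearance — exclude.
CIF value = FCA price + origin terminal + freight + insurance = 48283.66 + 581.54 + 1167.63 + 91.99 = 50124.82
Ad valorem component: 50124.82 × 17% = 8521.22
Specific component: 3712 × 0.52 = 1930.24
Import duty = 8521.22 + 1930.24 = 10451.46
Buyer bears: origin terminal 581.54 + freight 1167.63 + insurance 91.99 + destination terminal 220.00 + brokerage 228.23 + delivery 925.86 + duty 10451.46 = 13666.71
Landed cost = invoice 48283.66 + 13666.71 = 61950.37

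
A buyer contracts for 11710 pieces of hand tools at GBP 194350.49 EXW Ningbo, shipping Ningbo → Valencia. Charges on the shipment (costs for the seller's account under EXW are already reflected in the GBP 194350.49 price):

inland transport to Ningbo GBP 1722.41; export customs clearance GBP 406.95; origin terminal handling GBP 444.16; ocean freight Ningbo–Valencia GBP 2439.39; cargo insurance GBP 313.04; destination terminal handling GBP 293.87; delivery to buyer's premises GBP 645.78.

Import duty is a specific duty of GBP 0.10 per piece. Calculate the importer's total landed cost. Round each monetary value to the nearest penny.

EXW: the seller makes goods available at their premises; the buyer bears all onward costs.
CIF value = EXW price + inland to port + export clearance + origin terminal + freight + insurance = 194350.49 + 1722.41 + 406.95 + 444.16 + 2439.39 + 313.04 = 199676.44
Import duty = 11710 × 0.10 = 1171.00
Buyer bears: inland to port 1722.41 + export clearance 406.95 + origin terminal 444.16 + freight 2439.39 + insurance 313.04 + destination terminal 293.87 + delivery 645.78 + duty 1171.00 = 7436.60
Landed cost = invoice 194350.49 + 7436.60 = 201787.09

Total landed cost: GBP 201787.09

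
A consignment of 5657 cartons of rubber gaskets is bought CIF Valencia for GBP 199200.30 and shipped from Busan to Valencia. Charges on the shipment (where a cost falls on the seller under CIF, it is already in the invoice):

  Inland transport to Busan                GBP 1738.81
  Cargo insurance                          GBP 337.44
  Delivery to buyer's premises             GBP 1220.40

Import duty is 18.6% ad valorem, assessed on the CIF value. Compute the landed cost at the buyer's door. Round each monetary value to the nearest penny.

Total landed cost: GBP 237471.96

CIF: the seller pays costs through ocean freight and marine insurance to the destination port.
Already in the invoice (seller's account under CIF): inland to port, insurance — exclude.
The CIF price already equals the CIF value: 199200.30
Import duty = 199200.30 × 18.6% = 37051.26
Buyer bears: delivery 1220.40 + duty 37051.26 = 38271.66
Landed cost = invoice 199200.30 + 38271.66 = 237471.96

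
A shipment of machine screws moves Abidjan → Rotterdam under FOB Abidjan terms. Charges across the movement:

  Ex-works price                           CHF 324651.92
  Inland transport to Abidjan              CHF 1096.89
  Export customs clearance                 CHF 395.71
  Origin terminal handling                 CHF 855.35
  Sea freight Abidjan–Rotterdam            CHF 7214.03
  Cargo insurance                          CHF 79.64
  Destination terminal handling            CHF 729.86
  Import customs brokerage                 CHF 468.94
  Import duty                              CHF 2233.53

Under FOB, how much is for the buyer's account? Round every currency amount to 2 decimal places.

FOB: the seller bears costs until goods are on board at the origin port; the buyer bears freight, insurance and all costs thereafter.
Seller's account: goods 324651.92 + inland to port 1096.89 + export clearance 395.71 + origin terminal 855.35 = 326999.87
Buyer's account: freight 7214.03 + insurance 79.64 + destination terminal 729.86 + brokerage 468.94 + duty 2233.53 = 10726.00

Buyer's account: CHF 10726.00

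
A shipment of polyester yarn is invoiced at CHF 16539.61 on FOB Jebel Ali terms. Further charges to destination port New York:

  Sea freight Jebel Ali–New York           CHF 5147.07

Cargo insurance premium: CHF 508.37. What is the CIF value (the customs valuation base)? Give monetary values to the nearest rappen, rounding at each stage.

CIF value: CHF 22195.05

CIF = FOB price + freight + insurance
CIF = 16539.61 + 5147.07 + 508.37 = 22195.05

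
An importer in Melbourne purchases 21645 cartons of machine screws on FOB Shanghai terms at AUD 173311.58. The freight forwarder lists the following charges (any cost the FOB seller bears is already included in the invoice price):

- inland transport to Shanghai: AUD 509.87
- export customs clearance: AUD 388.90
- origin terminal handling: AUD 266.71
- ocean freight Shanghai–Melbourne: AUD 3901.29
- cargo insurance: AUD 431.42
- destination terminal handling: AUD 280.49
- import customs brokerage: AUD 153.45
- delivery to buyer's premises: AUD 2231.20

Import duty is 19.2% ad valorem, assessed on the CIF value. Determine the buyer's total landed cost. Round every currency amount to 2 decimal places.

Total landed cost: AUD 214417.13

FOB: the seller bears costs until goods are on board at the origin port; the buyer bears freight, insurance and all costs thereafter.
Already in the invoice (seller's account under FOB): inland to port, export clearance, origin terminal — exclude.
CIF value = FOB price + freight + insurance = 173311.58 + 3901.29 + 431.42 = 177644.29
Import duty = 177644.29 × 19.2% = 34107.70
Buyer bears: freight 3901.29 + insurance 431.42 + destination terminal 280.49 + brokerage 153.45 + delivery 2231.20 + duty 34107.70 = 41105.55
Landed cost = invoice 173311.58 + 41105.55 = 214417.13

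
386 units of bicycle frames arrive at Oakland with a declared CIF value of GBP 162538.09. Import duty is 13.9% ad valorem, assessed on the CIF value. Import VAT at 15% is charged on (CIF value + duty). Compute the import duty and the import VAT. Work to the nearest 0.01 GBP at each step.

Import duty: GBP 22592.79; import VAT: GBP 27769.63

Import duty = 162538.09 × 13.9% = 22592.79
VAT base = CIF + duty = 162538.09 + 22592.79 = 185130.88
Import VAT = 185130.88 × 15% = 27769.63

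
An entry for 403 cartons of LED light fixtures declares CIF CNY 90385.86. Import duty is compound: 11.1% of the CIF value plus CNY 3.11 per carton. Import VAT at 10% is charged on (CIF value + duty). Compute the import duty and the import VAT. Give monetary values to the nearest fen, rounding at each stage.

Import duty: CNY 11286.16; import VAT: CNY 10167.20

Ad valorem component: 90385.86 × 11.1% = 10032.83
Specific component: 403 × 3.11 = 1253.33
Import duty = 10032.83 + 1253.33 = 11286.16
VAT base = CIF + duty = 90385.86 + 11286.16 = 101672.02
Import VAT = 101672.02 × 10% = 10167.20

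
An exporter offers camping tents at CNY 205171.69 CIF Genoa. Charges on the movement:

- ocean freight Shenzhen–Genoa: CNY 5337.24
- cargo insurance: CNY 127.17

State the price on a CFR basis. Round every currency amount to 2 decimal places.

CFR price: CNY 205044.52

Not relevant to the conversion: freight — on the seller under both CIF and CFR; already in the CIF price and stays in the CFR price.
From CIF to CFR, the seller no longer bears: insurance.
CFR price = 205171.69 − 127.17 = 205044.52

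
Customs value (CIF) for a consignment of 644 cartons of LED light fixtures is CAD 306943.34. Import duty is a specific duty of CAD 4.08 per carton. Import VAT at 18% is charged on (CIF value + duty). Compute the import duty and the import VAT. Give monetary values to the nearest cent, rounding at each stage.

Import duty: CAD 2627.52; import VAT: CAD 55722.75

Import duty = 644 × 4.08 = 2627.52
VAT base = CIF + duty = 306943.34 + 2627.52 = 309570.86
Import VAT = 309570.86 × 18% = 55722.75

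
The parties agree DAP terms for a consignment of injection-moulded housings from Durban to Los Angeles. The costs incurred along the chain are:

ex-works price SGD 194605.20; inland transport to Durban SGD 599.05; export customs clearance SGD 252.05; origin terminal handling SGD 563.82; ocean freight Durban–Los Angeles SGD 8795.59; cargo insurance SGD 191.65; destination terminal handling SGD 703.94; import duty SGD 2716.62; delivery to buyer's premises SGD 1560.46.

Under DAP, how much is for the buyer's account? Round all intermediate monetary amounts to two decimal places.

Buyer's account: SGD 2716.62

DAP: the seller bears all costs to the named destination except import duty and clearance.
Seller's account: goods 194605.20 + inland to port 599.05 + export clearance 252.05 + origin terminal 563.82 + freight 8795.59 + insurance 191.65 + destination terminal 703.94 + delivery 1560.46 = 207271.76
Buyer's account: duty 2716.62 = 2716.62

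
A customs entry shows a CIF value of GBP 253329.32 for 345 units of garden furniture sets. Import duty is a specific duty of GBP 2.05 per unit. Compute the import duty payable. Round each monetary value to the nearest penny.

Import duty = 345 × 2.05 = 707.25

Import duty: GBP 707.25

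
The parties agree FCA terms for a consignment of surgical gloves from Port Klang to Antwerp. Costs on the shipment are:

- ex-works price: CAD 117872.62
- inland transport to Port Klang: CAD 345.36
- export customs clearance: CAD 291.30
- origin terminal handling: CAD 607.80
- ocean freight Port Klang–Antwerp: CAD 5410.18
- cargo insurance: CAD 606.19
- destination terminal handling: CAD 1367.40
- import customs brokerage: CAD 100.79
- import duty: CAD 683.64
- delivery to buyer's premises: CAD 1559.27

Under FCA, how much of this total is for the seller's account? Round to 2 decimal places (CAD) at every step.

FCA: the seller delivers export-cleared goods to the carrier; the buyer bears costs from that point.
Seller's account: goods 117872.62 + inland to port 345.36 + export clearance 291.30 = 118509.28
Buyer's account: origin terminal 607.80 + freight 5410.18 + insurance 606.19 + destination terminal 1367.40 + brokerage 100.79 + duty 683.64 + delivery 1559.27 = 10335.27

Seller's account: CAD 118509.28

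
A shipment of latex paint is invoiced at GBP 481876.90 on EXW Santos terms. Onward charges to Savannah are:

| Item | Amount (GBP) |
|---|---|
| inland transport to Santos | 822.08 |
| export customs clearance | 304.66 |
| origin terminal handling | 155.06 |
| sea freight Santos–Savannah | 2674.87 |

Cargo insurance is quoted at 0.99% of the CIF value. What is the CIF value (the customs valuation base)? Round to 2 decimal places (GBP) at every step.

CIF value: GBP 490691.42

Let C be the CIF value. C = EXW price + pre-shipment costs + freight + 0.99% × C
C − 0.99% × C = 481876.90 + 822.08 + 304.66 + 155.06 + 2674.87
0.9901 × C = 485833.57
C = 485833.57 / 0.9901 = 490691.42
Insurance premium = 0.99% × 490691.42 = 4857.85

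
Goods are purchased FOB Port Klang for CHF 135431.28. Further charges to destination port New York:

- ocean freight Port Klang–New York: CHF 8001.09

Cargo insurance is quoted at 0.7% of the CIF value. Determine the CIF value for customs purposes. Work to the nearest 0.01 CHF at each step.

Let C be the CIF value. C = FOB price + freight + 0.7% × C
C − 0.7% × C = 135431.28 + 8001.09
0.993 × C = 143432.37
C = 143432.37 / 0.993 = 144443.47
Insurance premium = 0.7% × 144443.47 = 1011.10

CIF value: CHF 144443.47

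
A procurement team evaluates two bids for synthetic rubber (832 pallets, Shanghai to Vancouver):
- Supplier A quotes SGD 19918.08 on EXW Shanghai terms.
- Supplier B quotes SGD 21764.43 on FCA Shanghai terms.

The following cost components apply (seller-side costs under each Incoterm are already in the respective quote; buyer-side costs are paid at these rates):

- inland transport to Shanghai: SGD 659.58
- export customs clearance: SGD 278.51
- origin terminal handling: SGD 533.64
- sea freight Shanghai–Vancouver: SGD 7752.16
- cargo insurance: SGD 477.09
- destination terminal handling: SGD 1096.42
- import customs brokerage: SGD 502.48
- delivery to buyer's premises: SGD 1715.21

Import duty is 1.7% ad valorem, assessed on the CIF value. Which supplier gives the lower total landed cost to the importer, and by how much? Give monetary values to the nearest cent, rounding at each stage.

Supplier A is cheaper by SGD 923.70

Supplier A (EXW):
CIF value = EXW price + inland to port + export clearance + origin terminal + freight + insurance = 19918.08 + 659.58 + 278.51 + 533.64 + 7752.16 + 477.09 = 29619.06
Import duty = 29619.06 × 1.7% = 503.52
Buyer bears (A): 659.58 + 278.51 + 533.64 + 7752.16 + 477.09 + 1096.42 + 502.48 + 1715.21 = 13015.09
Landed cost (A) = invoice 19918.08 + 13015.09 + duty 503.52 = 33436.69
Supplier B (FCA):
CIF value = FCA price + origin terminal + freight + insurance = 21764.43 + 533.64 + 7752.16 + 477.09 = 30527.32
Import duty = 30527.32 × 1.7% = 518.96
Buyer bears (B): 533.64 + 7752.16 + 477.09 + 1096.42 + 502.48 + 1715.21 = 12077.00
Landed cost (B) = invoice 21764.43 + 12077.00 + duty 518.96 = 34360.39
Difference = |33436.69 − 34360.39| = 923.70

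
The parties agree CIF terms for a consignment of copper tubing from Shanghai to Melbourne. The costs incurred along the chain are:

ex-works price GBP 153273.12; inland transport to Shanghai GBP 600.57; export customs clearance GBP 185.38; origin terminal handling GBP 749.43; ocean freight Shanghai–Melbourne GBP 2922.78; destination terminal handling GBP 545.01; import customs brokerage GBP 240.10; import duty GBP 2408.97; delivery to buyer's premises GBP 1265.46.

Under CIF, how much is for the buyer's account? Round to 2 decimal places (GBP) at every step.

CIF: the seller pays costs through ocean freight and marine insurance to the destination port.
Seller's account: goods 153273.12 + inland to port 600.57 + export clearance 185.38 + origin terminal 749.43 + freight 2922.78 = 157731.28
Buyer's account: destination terminal 545.01 + brokerage 240.10 + duty 2408.97 + delivery 1265.46 = 4459.54

Buyer's account: GBP 4459.54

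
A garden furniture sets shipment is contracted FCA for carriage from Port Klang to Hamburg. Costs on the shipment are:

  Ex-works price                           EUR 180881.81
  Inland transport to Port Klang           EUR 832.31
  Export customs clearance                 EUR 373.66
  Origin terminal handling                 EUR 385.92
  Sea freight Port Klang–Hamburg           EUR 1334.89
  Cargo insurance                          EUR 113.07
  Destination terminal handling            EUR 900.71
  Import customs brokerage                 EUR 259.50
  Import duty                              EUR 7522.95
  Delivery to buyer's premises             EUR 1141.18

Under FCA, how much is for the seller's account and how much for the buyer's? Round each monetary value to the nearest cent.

Seller: EUR 182087.78; buyer: EUR 11658.22

FCA: the seller delivers export-cleared goods to the carrier; the buyer bears costs from that point.
Seller's account: goods 180881.81 + inland to port 832.31 + export clearance 373.66 = 182087.78
Buyer's account: origin terminal 385.92 + freight 1334.89 + insurance 113.07 + destination terminal 900.71 + brokerage 259.50 + duty 7522.95 + delivery 1141.18 = 11658.22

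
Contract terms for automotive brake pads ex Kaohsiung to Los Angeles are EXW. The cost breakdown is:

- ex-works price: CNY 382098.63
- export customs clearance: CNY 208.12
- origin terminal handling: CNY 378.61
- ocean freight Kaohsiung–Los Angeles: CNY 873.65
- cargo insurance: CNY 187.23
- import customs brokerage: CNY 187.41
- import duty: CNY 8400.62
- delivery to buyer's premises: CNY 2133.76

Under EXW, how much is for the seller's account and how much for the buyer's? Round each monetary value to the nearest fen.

EXW: the seller makes goods available at their premises; the buyer bears all onward costs.
Seller's account: goods 382098.63 = 382098.63
Buyer's account: export clearance 208.12 + origin terminal 378.61 + freight 873.65 + insurance 187.23 + brokerage 187.41 + duty 8400.62 + delivery 2133.76 = 12369.40

Seller: CNY 382098.63; buyer: CNY 12369.40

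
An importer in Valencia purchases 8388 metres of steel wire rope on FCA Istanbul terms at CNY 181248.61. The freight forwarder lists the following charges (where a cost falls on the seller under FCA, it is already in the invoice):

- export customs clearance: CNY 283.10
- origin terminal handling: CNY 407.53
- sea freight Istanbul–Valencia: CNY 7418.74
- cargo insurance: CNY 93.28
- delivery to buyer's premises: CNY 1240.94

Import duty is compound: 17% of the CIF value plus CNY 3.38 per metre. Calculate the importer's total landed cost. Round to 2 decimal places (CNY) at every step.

Total landed cost: CNY 250919.13

FCA: the seller delivers export-cleared goods to the carrier; the buyer bears costs from that point.
Already in the invoice (seller's account under FCA): export clearance — exclude.
CIF value = FCA price + origin terminal + freight + insurance = 181248.61 + 407.53 + 7418.74 + 93.28 = 189168.16
Ad valorem component: 189168.16 × 17% = 32158.59
Specific component: 8388 × 3.38 = 28351.44
Import duty = 32158.59 + 28351.44 = 60510.03
Buyer bears: origin terminal 407.53 + freight 7418.74 + insurance 93.28 + delivery 1240.94 + duty 60510.03 = 69670.52
Landed cost = invoice 181248.61 + 69670.52 = 250919.13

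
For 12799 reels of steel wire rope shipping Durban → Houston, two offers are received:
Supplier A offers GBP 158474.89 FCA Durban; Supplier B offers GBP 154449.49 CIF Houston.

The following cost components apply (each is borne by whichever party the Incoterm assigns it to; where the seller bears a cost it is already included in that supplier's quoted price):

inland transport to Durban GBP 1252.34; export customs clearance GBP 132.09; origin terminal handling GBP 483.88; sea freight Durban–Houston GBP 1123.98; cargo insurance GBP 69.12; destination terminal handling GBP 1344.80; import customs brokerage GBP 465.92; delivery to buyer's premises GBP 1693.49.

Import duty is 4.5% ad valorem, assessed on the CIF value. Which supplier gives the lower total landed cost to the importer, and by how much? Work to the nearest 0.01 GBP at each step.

Supplier A (FCA):
CIF value = FCA price + origin terminal + freight + insurance = 158474.89 + 483.88 + 1123.98 + 69.12 = 160151.87
Import duty = 160151.87 × 4.5% = 7206.83
Buyer bears (A): 483.88 + 1123.98 + 69.12 + 1344.80 + 465.92 + 1693.49 = 5181.19
Landed cost (A) = invoice 158474.89 + 5181.19 + duty 7206.83 = 170862.91
Supplier B (CIF):
The CIF price already equals the CIF value: 154449.49
Import duty = 154449.49 × 4.5% = 6950.23
Buyer bears (B): 1344.80 + 465.92 + 1693.49 = 3504.21
Landed cost (B) = invoice 154449.49 + 3504.21 + duty 6950.23 = 164903.93
Difference = |170862.91 − 164903.93| = 5958.98

Supplier B is cheaper by GBP 5958.98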